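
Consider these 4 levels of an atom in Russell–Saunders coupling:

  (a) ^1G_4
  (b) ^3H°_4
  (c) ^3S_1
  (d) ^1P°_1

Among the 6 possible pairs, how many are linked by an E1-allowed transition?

0

(a)–(b): forbidden (ΔS).
(a)–(c): forbidden (parity, ΔS, ΔL, ΔJ).
(a)–(d): forbidden (ΔL, ΔJ).
(b)–(c): forbidden (ΔL, ΔJ).
(b)–(d): forbidden (parity, ΔS, ΔL, ΔJ).
(c)–(d): forbidden (ΔS).
Allowed pairs: 0 of 6.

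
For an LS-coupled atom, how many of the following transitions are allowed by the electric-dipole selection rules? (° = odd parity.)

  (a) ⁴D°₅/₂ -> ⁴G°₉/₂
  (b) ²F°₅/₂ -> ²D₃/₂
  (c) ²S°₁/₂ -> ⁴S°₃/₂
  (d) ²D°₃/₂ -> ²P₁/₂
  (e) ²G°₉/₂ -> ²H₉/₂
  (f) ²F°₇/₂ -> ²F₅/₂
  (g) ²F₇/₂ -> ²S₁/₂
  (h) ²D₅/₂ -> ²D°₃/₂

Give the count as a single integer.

(a) forbidden (parity, ΔL, ΔJ fail)
(b) allowed
(c) forbidden (parity, ΔS, ΔL fail)
(d) allowed
(e) allowed
(f) allowed
(g) forbidden (parity, ΔL, ΔJ fail)
(h) allowed
Total allowed: 5 of 8.

5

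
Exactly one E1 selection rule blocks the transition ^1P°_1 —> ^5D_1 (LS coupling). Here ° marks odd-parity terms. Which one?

Parity must change: odd → even — ok.
ΔS = 0: S: 0 → 2 — fails.
ΔL = 0, ±1 (not L=0↔0): L: 1 → 2, ΔL = +1 — ok.
ΔJ = 0, ±1 (not J=0↔0): J: 1 → 1, ΔJ = +0 — ok.

the ΔS = 0 rule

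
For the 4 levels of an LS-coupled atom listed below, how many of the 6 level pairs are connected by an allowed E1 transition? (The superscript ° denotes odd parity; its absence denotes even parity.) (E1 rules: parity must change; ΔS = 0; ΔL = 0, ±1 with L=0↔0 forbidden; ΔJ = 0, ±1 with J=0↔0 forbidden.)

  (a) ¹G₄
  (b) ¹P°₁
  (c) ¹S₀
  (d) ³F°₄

1

(a)–(b): forbidden (ΔL, ΔJ).
(a)–(c): forbidden (parity, ΔL, ΔJ).
(a)–(d): forbidden (ΔS).
(b)–(c): allowed.
(b)–(d): forbidden (parity, ΔS, ΔL, ΔJ).
(c)–(d): forbidden (ΔS, ΔL, ΔJ).
Allowed pairs: 1 of 6.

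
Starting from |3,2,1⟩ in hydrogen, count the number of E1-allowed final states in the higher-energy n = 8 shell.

E1 requires Δl = ±1, so l_f ∈ {1, 3}; with 0 ≤ l_f ≤ n_f−1 = 7, the allowed l_f values are {1, 3}.
For l_f = 1: m_f ∈ {m_i−1, m_i, m_i+1} ∩ [−1, 1] = {0, 1} → 2 states.
For l_f = 3: m_f ∈ {m_i−1, m_i, m_i+1} ∩ [−3, 3] = {0, 1, 2} → 3 states.
Total: 5.

5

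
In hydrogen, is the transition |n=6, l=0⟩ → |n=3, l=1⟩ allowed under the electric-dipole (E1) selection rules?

Δl = 1 − 0 = +1; the E1 rule Δl = ±1 is satisfied.
All E1 selection rules are satisfied.

allowed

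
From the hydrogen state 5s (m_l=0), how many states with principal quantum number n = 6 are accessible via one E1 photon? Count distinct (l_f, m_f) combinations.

3

E1 requires Δl = ±1, so l_f ∈ {-1, 1}; with 0 ≤ l_f ≤ n_f−1 = 5, the allowed l_f values are {1}.
For l_f = 1: m_f ∈ {m_i−1, m_i, m_i+1} ∩ [−1, 1] = {-1, 0, 1} → 3 states.
Total: 3.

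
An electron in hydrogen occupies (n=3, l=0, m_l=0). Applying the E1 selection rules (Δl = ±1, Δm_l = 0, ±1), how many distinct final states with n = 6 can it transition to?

3

E1 requires Δl = ±1, so l_f ∈ {-1, 1}; with 0 ≤ l_f ≤ n_f−1 = 5, the allowed l_f values are {1}.
For l_f = 1: m_f ∈ {m_i−1, m_i, m_i+1} ∩ [−1, 1] = {-1, 0, 1} → 3 states.
Total: 3.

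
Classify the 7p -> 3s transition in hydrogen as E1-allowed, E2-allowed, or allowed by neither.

Δl = 0 − 1 = -1; l_i + l_f = 1.
E1 (Δl = ±1): satisfied.
E2 (Δl = 0,±2, l_i+l_f ≥ 2): not satisfied.

E1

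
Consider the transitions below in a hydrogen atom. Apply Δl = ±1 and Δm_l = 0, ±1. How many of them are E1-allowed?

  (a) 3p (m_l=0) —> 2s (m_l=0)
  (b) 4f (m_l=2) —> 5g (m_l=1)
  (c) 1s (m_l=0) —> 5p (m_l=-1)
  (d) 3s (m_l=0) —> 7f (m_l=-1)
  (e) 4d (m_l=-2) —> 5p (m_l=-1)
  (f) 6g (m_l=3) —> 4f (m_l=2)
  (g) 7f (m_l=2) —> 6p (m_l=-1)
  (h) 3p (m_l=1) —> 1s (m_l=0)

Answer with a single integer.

(a) allowed
(b) allowed
(c) allowed
(d) forbidden — Δl = +3 (E1 requires Δl = ±1)
(e) allowed
(f) allowed
(g) forbidden — Δl = -2 (E1 requires Δl = ±1); Δm_l = -3 (E1 requires Δm_l = 0, ±1)
(h) allowed
Total allowed: 6 of 8.

6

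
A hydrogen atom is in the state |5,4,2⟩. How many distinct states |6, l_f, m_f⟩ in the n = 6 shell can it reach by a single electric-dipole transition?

E1 requires Δl = ±1, so l_f ∈ {3, 5}; with 0 ≤ l_f ≤ n_f−1 = 5, the allowed l_f values are {3, 5}.
For l_f = 3: m_f ∈ {m_i−1, m_i, m_i+1} ∩ [−3, 3] = {1, 2, 3} → 3 states.
For l_f = 5: m_f ∈ {m_i−1, m_i, m_i+1} ∩ [−5, 5] = {1, 2, 3} → 3 states.
Total: 6.

6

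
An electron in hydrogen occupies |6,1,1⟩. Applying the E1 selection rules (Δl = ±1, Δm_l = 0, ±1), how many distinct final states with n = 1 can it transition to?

1

E1 requires Δl = ±1, so l_f ∈ {0, 2}; with 0 ≤ l_f ≤ n_f−1 = 0, the allowed l_f values are {0}.
For l_f = 0: m_f ∈ {m_i−1, m_i, m_i+1} ∩ [−0, 0] = {0} → 1 state.
Total: 1.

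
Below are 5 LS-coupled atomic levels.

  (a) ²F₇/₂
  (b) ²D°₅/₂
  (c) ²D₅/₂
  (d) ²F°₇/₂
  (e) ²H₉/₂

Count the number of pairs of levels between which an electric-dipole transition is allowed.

4

(a)–(b): allowed.
(a)–(c): forbidden (parity).
(a)–(d): allowed.
(a)–(e): forbidden (parity, ΔL).
(b)–(c): allowed.
(b)–(d): forbidden (parity).
(b)–(e): forbidden (ΔL, ΔJ).
(c)–(d): allowed.
(c)–(e): forbidden (parity, ΔL, ΔJ).
(d)–(e): forbidden (ΔL).
Allowed pairs: 4 of 10.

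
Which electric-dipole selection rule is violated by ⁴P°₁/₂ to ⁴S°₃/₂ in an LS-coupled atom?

Reading off the term symbols: S 3/2→3/2, L 1→0, J 1/2→3/2, parity odd→odd.
Parity must change: odd → odd — violated.
ΔS = 0: S: 3/2 → 3/2 — satisfied.
ΔL = 0, ±1 (not L=0↔0): L: 1 → 0, ΔL = -1 — satisfied.
ΔJ = 0, ±1 (not J=0↔0): J: 1/2 → 3/2, ΔJ = +1 — satisfied.

parity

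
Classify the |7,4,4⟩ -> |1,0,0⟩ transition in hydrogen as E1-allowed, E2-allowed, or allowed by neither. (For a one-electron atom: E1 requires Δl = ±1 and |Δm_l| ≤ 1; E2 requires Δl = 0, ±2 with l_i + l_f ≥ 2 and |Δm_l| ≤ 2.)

neither

Δl = 0 − 4 = -4; l_i + l_f = 4.
Δm_l = -4.
E1 (Δl = ±1, |Δm_l| ≤ 1): not satisfied.
E2 (Δl = 0,±2, l_i+l_f ≥ 2, |Δm_l| ≤ 2): not satisfied.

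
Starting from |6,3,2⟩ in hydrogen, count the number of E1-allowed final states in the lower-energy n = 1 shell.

0

E1 requires l_f ∈ {2, 4}, but neither lies in [0, 0], so no final state is reachable.
Total: 0.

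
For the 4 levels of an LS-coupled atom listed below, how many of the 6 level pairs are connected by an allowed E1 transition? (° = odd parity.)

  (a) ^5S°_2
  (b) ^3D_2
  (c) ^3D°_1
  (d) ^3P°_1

2

(a)–(b): forbidden (ΔS, ΔL).
(a)–(c): forbidden (parity, ΔS, ΔL).
(a)–(d): forbidden (parity, ΔS).
(b)–(c): allowed.
(b)–(d): allowed.
(c)–(d): forbidden (parity).
Allowed pairs: 2 of 6.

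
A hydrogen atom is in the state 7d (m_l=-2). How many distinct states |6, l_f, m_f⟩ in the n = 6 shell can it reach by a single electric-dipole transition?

E1 requires Δl = ±1, so l_f ∈ {1, 3}; with 0 ≤ l_f ≤ n_f−1 = 5, the allowed l_f values are {1, 3}.
For l_f = 1: m_f ∈ {m_i−1, m_i, m_i+1} ∩ [−1, 1] = {-1} → 1 state.
For l_f = 3: m_f ∈ {m_i−1, m_i, m_i+1} ∩ [−3, 3] = {-3, -2, -1} → 3 states.
Total: 4.

4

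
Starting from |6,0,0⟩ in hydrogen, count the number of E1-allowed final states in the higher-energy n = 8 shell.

E1 requires Δl = ±1, so l_f ∈ {-1, 1}; with 0 ≤ l_f ≤ n_f−1 = 7, the allowed l_f values are {1}.
For l_f = 1: m_f ∈ {m_i−1, m_i, m_i+1} ∩ [−1, 1] = {-1, 0, 1} → 3 states.
Total: 3.

3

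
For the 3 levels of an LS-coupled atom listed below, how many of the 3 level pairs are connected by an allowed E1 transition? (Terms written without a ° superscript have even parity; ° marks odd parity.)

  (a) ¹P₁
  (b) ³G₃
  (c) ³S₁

0

(a)–(b): forbidden (parity, ΔS, ΔL, ΔJ).
(a)–(c): forbidden (parity, ΔS).
(b)–(c): forbidden (parity, ΔL, ΔJ).
Allowed pairs: 0 of 3.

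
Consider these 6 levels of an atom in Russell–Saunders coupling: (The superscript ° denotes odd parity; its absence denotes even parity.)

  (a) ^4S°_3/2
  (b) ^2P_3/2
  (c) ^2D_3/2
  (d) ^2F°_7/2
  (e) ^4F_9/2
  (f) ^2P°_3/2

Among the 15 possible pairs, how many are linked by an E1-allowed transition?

2

(a)–(b): forbidden (ΔS).
(a)–(c): forbidden (ΔS, ΔL).
(a)–(d): forbidden (parity, ΔS, ΔL, ΔJ).
(a)–(e): forbidden (ΔL, ΔJ).
(a)–(f): forbidden (parity, ΔS).
(b)–(c): forbidden (parity).
(b)–(d): forbidden (ΔL, ΔJ).
(b)–(e): forbidden (parity, ΔS, ΔL, ΔJ).
(b)–(f): allowed.
(c)–(d): forbidden (ΔJ).
(c)–(e): forbidden (parity, ΔS, ΔJ).
(c)–(f): allowed.
(d)–(e): forbidden (ΔS).
(d)–(f): forbidden (parity, ΔL, ΔJ).
(e)–(f): forbidden (ΔS, ΔL, ΔJ).
Allowed pairs: 2 of 15.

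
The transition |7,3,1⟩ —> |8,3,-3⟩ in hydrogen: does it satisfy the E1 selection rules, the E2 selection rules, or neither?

Δl = 3 − 3 = +0; l_i + l_f = 6.
Δm_l = -4.
E1 (Δl = ±1, |Δm_l| ≤ 1): not satisfied.
E2 (Δl = 0,±2, l_i+l_f ≥ 2, |Δm_l| ≤ 2): not satisfied.

neither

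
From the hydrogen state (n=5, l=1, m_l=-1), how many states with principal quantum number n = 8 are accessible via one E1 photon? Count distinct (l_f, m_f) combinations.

E1 requires Δl = ±1, so l_f ∈ {0, 2}; with 0 ≤ l_f ≤ n_f−1 = 7, the allowed l_f values are {0, 2}.
For l_f = 0: m_f ∈ {m_i−1, m_i, m_i+1} ∩ [−0, 0] = {0} → 1 state.
For l_f = 2: m_f ∈ {m_i−1, m_i, m_i+1} ∩ [−2, 2] = {-2, -1, 0} → 3 states.
Total: 4.

4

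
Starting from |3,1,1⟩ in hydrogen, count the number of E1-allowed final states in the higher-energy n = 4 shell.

4

E1 requires Δl = ±1, so l_f ∈ {0, 2}; with 0 ≤ l_f ≤ n_f−1 = 3, the allowed l_f values are {0, 2}.
For l_f = 0: m_f ∈ {m_i−1, m_i, m_i+1} ∩ [−0, 0] = {0} → 1 state.
For l_f = 2: m_f ∈ {m_i−1, m_i, m_i+1} ∩ [−2, 2] = {0, 1, 2} → 3 states.
Total: 4.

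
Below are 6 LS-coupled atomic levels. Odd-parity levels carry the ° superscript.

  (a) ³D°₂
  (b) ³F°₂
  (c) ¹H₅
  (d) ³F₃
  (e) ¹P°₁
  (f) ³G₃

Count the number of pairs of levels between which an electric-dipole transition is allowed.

3

(a)–(b): forbidden (parity).
(a)–(c): forbidden (ΔS, ΔL, ΔJ).
(a)–(d): allowed.
(a)–(e): forbidden (parity, ΔS).
(a)–(f): forbidden (ΔL).
(b)–(c): forbidden (ΔS, ΔL, ΔJ).
(b)–(d): allowed.
(b)–(e): forbidden (parity, ΔS, ΔL).
(b)–(f): allowed.
(c)–(d): forbidden (parity, ΔS, ΔL, ΔJ).
(c)–(e): forbidden (ΔL, ΔJ).
(c)–(f): forbidden (parity, ΔS, ΔJ).
(d)–(e): forbidden (ΔS, ΔL, ΔJ).
(d)–(f): forbidden (parity).
(e)–(f): forbidden (ΔS, ΔL, ΔJ).
Allowed pairs: 3 of 15.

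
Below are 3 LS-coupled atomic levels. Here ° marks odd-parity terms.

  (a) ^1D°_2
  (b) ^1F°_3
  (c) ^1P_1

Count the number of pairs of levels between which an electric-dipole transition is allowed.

(a)–(b): forbidden (parity).
(a)–(c): allowed.
(b)–(c): forbidden (ΔL, ΔJ).
Allowed pairs: 1 of 3.

1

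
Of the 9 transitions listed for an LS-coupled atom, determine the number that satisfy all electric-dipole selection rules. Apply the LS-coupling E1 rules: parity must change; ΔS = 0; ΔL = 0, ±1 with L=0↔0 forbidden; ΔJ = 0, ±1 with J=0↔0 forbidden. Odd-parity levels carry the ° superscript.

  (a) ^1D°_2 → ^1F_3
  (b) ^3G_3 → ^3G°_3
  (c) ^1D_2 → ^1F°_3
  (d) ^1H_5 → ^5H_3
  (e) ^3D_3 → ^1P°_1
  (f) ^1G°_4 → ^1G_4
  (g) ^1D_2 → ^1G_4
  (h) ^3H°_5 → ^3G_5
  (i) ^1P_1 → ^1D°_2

(a) allowed
(b) allowed
(c) allowed
(d) forbidden (parity, ΔS, ΔJ fail)
(e) forbidden (ΔS, ΔJ fail)
(f) allowed
(g) forbidden (parity, ΔL, ΔJ fail)
(h) allowed
(i) allowed
Total allowed: 6 of 9.

6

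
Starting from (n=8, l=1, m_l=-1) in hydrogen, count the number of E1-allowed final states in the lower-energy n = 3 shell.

4

E1 requires Δl = ±1, so l_f ∈ {0, 2}; with 0 ≤ l_f ≤ n_f−1 = 2, the allowed l_f values are {0, 2}.
For l_f = 0: m_f ∈ {m_i−1, m_i, m_i+1} ∩ [−0, 0] = {0} → 1 state.
For l_f = 2: m_f ∈ {m_i−1, m_i, m_i+1} ∩ [−2, 2] = {-2, -1, 0} → 3 states.
Total: 4.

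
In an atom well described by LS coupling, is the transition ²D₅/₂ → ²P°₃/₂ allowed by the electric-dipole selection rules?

allowed

Reading off the term symbols: S 1/2→1/2, L 2→1, J 5/2→3/2, parity even→odd.
Parity must change: even → odd — ok.
ΔS = 0: S: 1/2 → 1/2 — ok.
ΔL = 0, ±1 (not L=0↔0): L: 2 → 1, ΔL = -1 — ok.
ΔJ = 0, ±1 (not J=0↔0): J: 5/2 → 3/2, ΔJ = -1 — ok.
All four E1 rules are satisfied.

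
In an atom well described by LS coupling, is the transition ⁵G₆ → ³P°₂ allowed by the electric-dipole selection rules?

Reading off the term symbols: S 2→1, L 4→1, J 6→2, parity even→odd.
ΔS = 0: S: 2 → 1 — fails.
Parity must change: even → odd — passes.
ΔL = 0, ±1 (not L=0↔0): L: 4 → 1, ΔL = -3 — fails.
ΔJ = 0, ±1 (not J=0↔0): J: 6 → 2, ΔJ = -4 — fails.
Rule(s) violated: ΔS, ΔL, ΔJ.

forbidden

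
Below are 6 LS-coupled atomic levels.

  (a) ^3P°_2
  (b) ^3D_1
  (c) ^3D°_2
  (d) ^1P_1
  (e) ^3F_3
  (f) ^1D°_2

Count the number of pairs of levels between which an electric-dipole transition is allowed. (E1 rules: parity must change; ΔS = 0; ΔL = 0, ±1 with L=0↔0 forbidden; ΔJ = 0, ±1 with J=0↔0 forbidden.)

4

(a)–(b): allowed.
(a)–(c): forbidden (parity).
(a)–(d): forbidden (ΔS).
(a)–(e): forbidden (ΔL).
(a)–(f): forbidden (parity, ΔS).
(b)–(c): allowed.
(b)–(d): forbidden (parity, ΔS).
(b)–(e): forbidden (parity, ΔJ).
(b)–(f): forbidden (ΔS).
(c)–(d): forbidden (ΔS).
(c)–(e): allowed.
(c)–(f): forbidden (parity, ΔS).
(d)–(e): forbidden (parity, ΔS, ΔL, ΔJ).
(d)–(f): allowed.
(e)–(f): forbidden (ΔS).
Allowed pairs: 4 of 15.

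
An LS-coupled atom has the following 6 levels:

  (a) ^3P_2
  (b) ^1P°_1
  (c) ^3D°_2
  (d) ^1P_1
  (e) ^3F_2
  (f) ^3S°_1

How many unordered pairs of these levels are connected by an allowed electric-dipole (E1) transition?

4

(a)–(b): forbidden (ΔS).
(a)–(c): allowed.
(a)–(d): forbidden (parity, ΔS).
(a)–(e): forbidden (parity, ΔL).
(a)–(f): allowed.
(b)–(c): forbidden (parity, ΔS).
(b)–(d): allowed.
(b)–(e): forbidden (ΔS, ΔL).
(b)–(f): forbidden (parity, ΔS).
(c)–(d): forbidden (ΔS).
(c)–(e): allowed.
(c)–(f): forbidden (parity, ΔL).
(d)–(e): forbidden (parity, ΔS, ΔL).
(d)–(f): forbidden (ΔS).
(e)–(f): forbidden (ΔL).
Allowed pairs: 4 of 15.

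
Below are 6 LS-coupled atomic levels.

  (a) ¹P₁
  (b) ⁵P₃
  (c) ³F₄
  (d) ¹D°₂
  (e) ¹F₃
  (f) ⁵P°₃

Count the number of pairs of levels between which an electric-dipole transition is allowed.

(a)–(b): forbidden (parity, ΔS, ΔJ).
(a)–(c): forbidden (parity, ΔS, ΔL, ΔJ).
(a)–(d): allowed.
(a)–(e): forbidden (parity, ΔL, ΔJ).
(a)–(f): forbidden (ΔS, ΔJ).
(b)–(c): forbidden (parity, ΔS, ΔL).
(b)–(d): forbidden (ΔS).
(b)–(e): forbidden (parity, ΔS, ΔL).
(b)–(f): allowed.
(c)–(d): forbidden (ΔS, ΔJ).
(c)–(e): forbidden (parity, ΔS).
(c)–(f): forbidden (ΔS, ΔL).
(d)–(e): allowed.
(d)–(f): forbidden (parity, ΔS).
(e)–(f): forbidden (ΔS, ΔL).
Allowed pairs: 3 of 15.

3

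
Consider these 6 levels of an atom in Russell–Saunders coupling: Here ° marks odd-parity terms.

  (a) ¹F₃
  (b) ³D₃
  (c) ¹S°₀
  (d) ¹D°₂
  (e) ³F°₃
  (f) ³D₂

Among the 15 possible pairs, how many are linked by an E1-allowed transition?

(a)–(b): forbidden (parity, ΔS).
(a)–(c): forbidden (ΔL, ΔJ).
(a)–(d): allowed.
(a)–(e): forbidden (ΔS).
(a)–(f): forbidden (parity, ΔS).
(b)–(c): forbidden (ΔS, ΔL, ΔJ).
(b)–(d): forbidden (ΔS).
(b)–(e): allowed.
(b)–(f): forbidden (parity).
(c)–(d): forbidden (parity, ΔL, ΔJ).
(c)–(e): forbidden (parity, ΔS, ΔL, ΔJ).
(c)–(f): forbidden (ΔS, ΔL, ΔJ).
(d)–(e): forbidden (parity, ΔS).
(d)–(f): forbidden (ΔS).
(e)–(f): allowed.
Allowed pairs: 3 of 15.

3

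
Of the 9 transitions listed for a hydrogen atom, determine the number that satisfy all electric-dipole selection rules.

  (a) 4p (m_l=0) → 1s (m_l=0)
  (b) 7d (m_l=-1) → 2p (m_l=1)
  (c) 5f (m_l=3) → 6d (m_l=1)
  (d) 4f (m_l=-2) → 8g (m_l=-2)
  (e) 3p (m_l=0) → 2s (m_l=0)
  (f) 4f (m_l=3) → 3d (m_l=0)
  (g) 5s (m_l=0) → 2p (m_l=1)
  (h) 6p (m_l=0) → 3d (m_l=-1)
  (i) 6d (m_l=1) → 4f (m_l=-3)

5

(a) allowed
(b) forbidden — Δm_l = +2 (E1 requires Δm_l = 0, ±1)
(c) forbidden — Δm_l = -2 (E1 requires Δm_l = 0, ±1)
(d) allowed
(e) allowed
(f) forbidden — Δm_l = -3 (E1 requires Δm_l = 0, ±1)
(g) allowed
(h) allowed
(i) forbidden — Δm_l = -4 (E1 requires Δm_l = 0, ±1)
Total allowed: 5 of 9.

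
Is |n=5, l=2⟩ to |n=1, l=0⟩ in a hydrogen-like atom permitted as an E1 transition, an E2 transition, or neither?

E2

Δl = 0 − 2 = -2; l_i + l_f = 2.
E1 (Δl = ±1): not satisfied.
E2 (Δl = 0,±2, l_i+l_f ≥ 2): satisfied.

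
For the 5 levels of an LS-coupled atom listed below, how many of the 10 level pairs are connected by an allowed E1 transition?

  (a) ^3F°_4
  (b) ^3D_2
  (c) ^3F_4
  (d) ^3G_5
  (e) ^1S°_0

2

(a)–(b): forbidden (ΔJ).
(a)–(c): allowed.
(a)–(d): allowed.
(a)–(e): forbidden (parity, ΔS, ΔL, ΔJ).
(b)–(c): forbidden (parity, ΔJ).
(b)–(d): forbidden (parity, ΔL, ΔJ).
(b)–(e): forbidden (ΔS, ΔL, ΔJ).
(c)–(d): forbidden (parity).
(c)–(e): forbidden (ΔS, ΔL, ΔJ).
(d)–(e): forbidden (ΔS, ΔL, ΔJ).
Allowed pairs: 2 of 10.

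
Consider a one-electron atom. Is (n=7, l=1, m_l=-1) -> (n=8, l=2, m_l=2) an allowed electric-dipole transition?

l: 1 → 2 (Δl = +1). Δl = ±1 ✓.
Δm_l = 2 − (-1) = +3. E1 requires Δm_l = 0, ±1: ✗.
The transition is electric-dipole forbidden.

forbidden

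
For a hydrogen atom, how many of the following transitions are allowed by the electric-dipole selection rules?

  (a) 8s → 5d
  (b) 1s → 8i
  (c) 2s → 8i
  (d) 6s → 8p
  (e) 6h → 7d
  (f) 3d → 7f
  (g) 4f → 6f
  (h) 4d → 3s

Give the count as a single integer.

2

(a) forbidden — Δl = +2 (E1 requires Δl = ±1)
(b) forbidden — Δl = +6 (E1 requires Δl = ±1)
(c) forbidden — Δl = +6 (E1 requires Δl = ±1)
(d) allowed
(e) forbidden — Δl = -3 (E1 requires Δl = ±1)
(f) allowed
(g) forbidden — Δl = +0 (E1 requires Δl = ±1)
(h) forbidden — Δl = -2 (E1 requires Δl = ±1)
Total allowed: 2 of 8.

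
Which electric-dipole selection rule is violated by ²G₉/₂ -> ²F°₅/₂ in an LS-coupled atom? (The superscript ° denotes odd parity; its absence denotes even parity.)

the ΔJ = 0, ±1 rule

ΔS = 0: S: 1/2 → 1/2 — passes.
Parity must change: even → odd — passes.
ΔL = 0, ±1 (not L=0↔0): L: 4 → 3, ΔL = -1 — passes.
ΔJ = 0, ±1 (not J=0↔0): J: 9/2 → 5/2, ΔJ = -2 — fails.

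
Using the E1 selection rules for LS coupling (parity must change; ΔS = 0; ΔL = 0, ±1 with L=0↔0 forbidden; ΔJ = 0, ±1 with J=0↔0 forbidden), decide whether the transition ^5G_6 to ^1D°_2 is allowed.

Initial level: S=2, L=4, J=6, parity even. Final level: S=0, L=2, J=2, parity odd.
Parity must change: even → odd — satisfied.
ΔS = 0: S: 2 → 0 — violated.
ΔL = 0, ±1 (not L=0↔0): L: 4 → 2, ΔL = -2 — violated.
ΔJ = 0, ±1 (not J=0↔0): J: 6 → 2, ΔJ = -4 — violated.
Rule(s) violated: ΔS, ΔL, ΔJ.

forbidden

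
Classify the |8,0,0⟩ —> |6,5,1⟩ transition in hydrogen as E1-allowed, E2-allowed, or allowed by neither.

Δl = 5 − 0 = +5; l_i + l_f = 5.
Δm_l = +1.
E1 (Δl = ±1, |Δm_l| ≤ 1): not satisfied.
E2 (Δl = 0,±2, l_i+l_f ≥ 2, |Δm_l| ≤ 2): not satisfied.

neither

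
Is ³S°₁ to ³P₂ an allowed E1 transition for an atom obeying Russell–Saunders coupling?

Parity must change: odd → even — passes.
ΔS = 0: S: 1 → 1 — passes.
ΔL = 0, ±1 (not L=0↔0): L: 0 → 1, ΔL = +1 — passes.
ΔJ = 0, ±1 (not J=0↔0): J: 1 → 2, ΔJ = +1 — passes.
All four E1 rules are satisfied.

allowed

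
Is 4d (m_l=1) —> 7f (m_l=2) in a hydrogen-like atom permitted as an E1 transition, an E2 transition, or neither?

Δl = 3 − 2 = +1; l_i + l_f = 5.
Δm_l = +1.
E1 (Δl = ±1, |Δm_l| ≤ 1): satisfied.
E2 (Δl = 0,±2, l_i+l_f ≥ 2, |Δm_l| ≤ 2): not satisfied.

E1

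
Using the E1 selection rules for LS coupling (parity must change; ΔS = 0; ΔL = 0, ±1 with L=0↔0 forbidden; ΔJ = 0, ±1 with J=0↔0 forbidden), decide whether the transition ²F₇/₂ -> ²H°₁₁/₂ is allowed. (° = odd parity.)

forbidden

Reading off the term symbols: S 1/2→1/2, L 3→5, J 7/2→11/2, parity even→odd.
Parity must change: even → odd — satisfied.
ΔS = 0: S: 1/2 → 1/2 — satisfied.
ΔL = 0, ±1 (not L=0↔0): L: 3 → 5, ΔL = +2 — violated.
ΔJ = 0, ±1 (not J=0↔0): J: 7/2 → 11/2, ΔJ = +2 — violated.
Rule(s) violated: ΔL, ΔJ.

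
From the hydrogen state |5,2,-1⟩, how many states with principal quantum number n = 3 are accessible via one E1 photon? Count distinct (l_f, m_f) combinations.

E1 requires Δl = ±1, so l_f ∈ {1, 3}; with 0 ≤ l_f ≤ n_f−1 = 2, the allowed l_f values are {1}.
For l_f = 1: m_f ∈ {m_i−1, m_i, m_i+1} ∩ [−1, 1] = {-1, 0} → 2 states.
Total: 2.

2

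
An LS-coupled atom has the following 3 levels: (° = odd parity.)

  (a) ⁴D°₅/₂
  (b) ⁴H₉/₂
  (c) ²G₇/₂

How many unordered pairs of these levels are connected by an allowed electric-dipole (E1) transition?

0

(a)–(b): forbidden (ΔL, ΔJ).
(a)–(c): forbidden (ΔS, ΔL).
(b)–(c): forbidden (parity, ΔS).
Allowed pairs: 0 of 3.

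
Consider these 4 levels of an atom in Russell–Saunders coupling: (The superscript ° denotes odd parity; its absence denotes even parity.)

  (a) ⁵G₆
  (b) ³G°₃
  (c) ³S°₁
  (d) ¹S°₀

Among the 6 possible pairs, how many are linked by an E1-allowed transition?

(a)–(b): forbidden (ΔS, ΔJ).
(a)–(c): forbidden (ΔS, ΔL, ΔJ).
(a)–(d): forbidden (ΔS, ΔL, ΔJ).
(b)–(c): forbidden (parity, ΔL, ΔJ).
(b)–(d): forbidden (parity, ΔS, ΔL, ΔJ).
(c)–(d): forbidden (parity, ΔS, ΔL).
Allowed pairs: 0 of 6.

0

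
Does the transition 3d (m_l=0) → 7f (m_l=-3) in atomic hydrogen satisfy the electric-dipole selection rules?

l: 2 → 3 (Δl = +1). Δl = ±1 ok.
Δm_l = -3 − (0) = -3. E1 requires Δm_l = 0, ±1: fails.
The transition is electric-dipole forbidden.

forbidden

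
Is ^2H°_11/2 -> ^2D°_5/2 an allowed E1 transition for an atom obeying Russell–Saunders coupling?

forbidden

Reading off the term symbols: S 1/2→1/2, L 5→2, J 11/2→5/2, parity odd→odd.
ΔS = 0: S: 1/2 → 1/2 — ok.
ΔL = 0, ±1 (not L=0↔0): L: 5 → 2, ΔL = -3 — fails.
ΔJ = 0, ±1 (not J=0↔0): J: 11/2 → 5/2, ΔJ = -3 — fails.
Parity must change: odd → odd — fails.
Rule(s) violated: parity, ΔL, ΔJ.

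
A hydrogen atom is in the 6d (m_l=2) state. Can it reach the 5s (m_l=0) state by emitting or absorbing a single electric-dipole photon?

Δl = 0 − 2 = -2; the E1 rule Δl = ±1 is fails.
m_l: 2 → 0 (Δm_l = -2). |Δm_l| ≤ 1 fails.
The transition is electric-dipole forbidden.

forbidden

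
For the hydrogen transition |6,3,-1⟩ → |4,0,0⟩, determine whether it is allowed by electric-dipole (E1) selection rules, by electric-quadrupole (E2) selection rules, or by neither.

neither

Δl = 0 − 3 = -3; l_i + l_f = 3.
Δm_l = +1.
E1 (Δl = ±1, |Δm_l| ≤ 1): not satisfied.
E2 (Δl = 0,±2, l_i+l_f ≥ 2, |Δm_l| ≤ 2): not satisfied.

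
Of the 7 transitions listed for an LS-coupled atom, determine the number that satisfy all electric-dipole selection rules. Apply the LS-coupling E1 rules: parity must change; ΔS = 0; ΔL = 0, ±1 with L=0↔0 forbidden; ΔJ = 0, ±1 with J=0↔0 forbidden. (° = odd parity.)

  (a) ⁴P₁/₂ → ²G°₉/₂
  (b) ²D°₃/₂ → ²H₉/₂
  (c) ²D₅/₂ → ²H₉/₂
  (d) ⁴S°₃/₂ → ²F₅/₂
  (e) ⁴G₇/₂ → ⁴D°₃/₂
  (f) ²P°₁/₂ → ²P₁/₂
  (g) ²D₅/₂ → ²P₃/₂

(a) forbidden (ΔS, ΔL, ΔJ fail)
(b) forbidden (ΔL, ΔJ fail)
(c) forbidden (parity, ΔL, ΔJ fail)
(d) forbidden (ΔS, ΔL fail)
(e) forbidden (ΔL, ΔJ fail)
(f) allowed
(g) forbidden (parity fails)
Total allowed: 1 of 7.

1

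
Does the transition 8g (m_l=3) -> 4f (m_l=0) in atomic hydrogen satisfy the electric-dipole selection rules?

forbidden

l: 4 → 3 (Δl = -1). Δl = ±1 ✓.
m_l: 3 → 0 (Δm_l = -3). |Δm_l| ≤ 1 ✗.
The transition is electric-dipole forbidden.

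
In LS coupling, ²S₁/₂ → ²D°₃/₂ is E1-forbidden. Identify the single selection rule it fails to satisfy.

Parity must change: even → odd — ✓.
ΔS = 0: S: 1/2 → 1/2 — ✓.
ΔL = 0, ±1 (not L=0↔0): L: 0 → 2, ΔL = +2 — ✗.
ΔJ = 0, ±1 (not J=0↔0): J: 1/2 → 3/2, ΔJ = +1 — ✓.

the ΔL = 0, ±1 rule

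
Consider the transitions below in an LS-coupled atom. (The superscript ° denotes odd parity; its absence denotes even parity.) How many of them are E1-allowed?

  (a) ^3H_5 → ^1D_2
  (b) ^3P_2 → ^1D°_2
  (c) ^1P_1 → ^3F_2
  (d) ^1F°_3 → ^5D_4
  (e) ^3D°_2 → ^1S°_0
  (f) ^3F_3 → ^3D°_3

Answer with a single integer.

(a) forbidden (parity, ΔS, ΔL, ΔJ fail)
(b) forbidden (ΔS fails)
(c) forbidden (parity, ΔS, ΔL fail)
(d) forbidden (ΔS fails)
(e) forbidden (parity, ΔS, ΔL, ΔJ fail)
(f) allowed
Total allowed: 1 of 6.

1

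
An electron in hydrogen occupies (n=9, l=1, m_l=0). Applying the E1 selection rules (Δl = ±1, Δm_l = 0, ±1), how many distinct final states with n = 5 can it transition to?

E1 requires Δl = ±1, so l_f ∈ {0, 2}; with 0 ≤ l_f ≤ n_f−1 = 4, the allowed l_f values are {0, 2}.
For l_f = 0: m_f ∈ {m_i−1, m_i, m_i+1} ∩ [−0, 0] = {0} → 1 state.
For l_f = 2: m_f ∈ {m_i−1, m_i, m_i+1} ∩ [−2, 2] = {-1, 0, 1} → 3 states.
Total: 4.

4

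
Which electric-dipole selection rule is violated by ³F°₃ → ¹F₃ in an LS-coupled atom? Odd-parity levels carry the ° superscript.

Reading off the term symbols: S 1→0, L 3→3, J 3→3, parity odd→even.
Parity must change: odd → even — ✓.
ΔS = 0: S: 1 → 0 — ✗.
ΔL = 0, ±1 (not L=0↔0): L: 3 → 3, ΔL = +0 — ✓.
ΔJ = 0, ±1 (not J=0↔0): J: 3 → 3, ΔJ = +0 — ✓.

the ΔS = 0 rule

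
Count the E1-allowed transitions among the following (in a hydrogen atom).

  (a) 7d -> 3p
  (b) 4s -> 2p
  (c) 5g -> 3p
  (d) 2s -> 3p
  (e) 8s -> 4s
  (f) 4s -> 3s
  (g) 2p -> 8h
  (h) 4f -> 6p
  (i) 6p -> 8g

3

(a) allowed
(b) allowed
(c) forbidden — Δl = -3 (E1 requires Δl = ±1)
(d) allowed
(e) forbidden — Δl = +0 (E1 requires Δl = ±1)
(f) forbidden — Δl = +0 (E1 requires Δl = ±1)
(g) forbidden — Δl = +4 (E1 requires Δl = ±1)
(h) forbidden — Δl = -2 (E1 requires Δl = ±1)
(i) forbidden — Δl = +3 (E1 requires Δl = ±1)
Total allowed: 3 of 9.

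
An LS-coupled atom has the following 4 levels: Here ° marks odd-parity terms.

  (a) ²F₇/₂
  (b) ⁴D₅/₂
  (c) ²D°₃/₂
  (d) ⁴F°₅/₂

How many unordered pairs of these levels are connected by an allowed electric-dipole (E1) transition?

(a)–(b): forbidden (parity, ΔS).
(a)–(c): forbidden (ΔJ).
(a)–(d): forbidden (ΔS).
(b)–(c): forbidden (ΔS).
(b)–(d): allowed.
(c)–(d): forbidden (parity, ΔS).
Allowed pairs: 1 of 6.

1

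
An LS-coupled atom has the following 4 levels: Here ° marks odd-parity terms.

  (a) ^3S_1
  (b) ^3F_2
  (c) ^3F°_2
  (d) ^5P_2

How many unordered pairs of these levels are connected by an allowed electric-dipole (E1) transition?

1

(a)–(b): forbidden (parity, ΔL).
(a)–(c): forbidden (ΔL).
(a)–(d): forbidden (parity, ΔS).
(b)–(c): allowed.
(b)–(d): forbidden (parity, ΔS, ΔL).
(c)–(d): forbidden (ΔS, ΔL).
Allowed pairs: 1 of 6.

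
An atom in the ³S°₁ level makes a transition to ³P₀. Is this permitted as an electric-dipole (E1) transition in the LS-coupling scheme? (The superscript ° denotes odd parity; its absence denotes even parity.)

allowed

Parity must change: odd → even — ✓.
ΔS = 0: S: 1 → 1 — ✓.
ΔL = 0, ±1 (not L=0↔0): L: 0 → 1, ΔL = +1 — ✓.
ΔJ = 0, ±1 (not J=0↔0): J: 1 → 0, ΔJ = -1 — ✓.
All four E1 rules are satisfied.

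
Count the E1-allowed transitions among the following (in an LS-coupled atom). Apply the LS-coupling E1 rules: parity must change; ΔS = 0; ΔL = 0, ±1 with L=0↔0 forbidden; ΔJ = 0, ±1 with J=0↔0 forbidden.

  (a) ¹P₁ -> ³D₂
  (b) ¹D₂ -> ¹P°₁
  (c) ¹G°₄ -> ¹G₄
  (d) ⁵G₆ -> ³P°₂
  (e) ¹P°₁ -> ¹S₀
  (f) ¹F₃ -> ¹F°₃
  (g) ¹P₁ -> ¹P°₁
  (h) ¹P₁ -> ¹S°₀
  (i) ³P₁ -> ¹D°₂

6

(a) forbidden (parity, ΔS fail)
(b) allowed
(c) allowed
(d) forbidden (ΔS, ΔL, ΔJ fail)
(e) allowed
(f) allowed
(g) allowed
(h) allowed
(i) forbidden (ΔS fails)
Total allowed: 6 of 9.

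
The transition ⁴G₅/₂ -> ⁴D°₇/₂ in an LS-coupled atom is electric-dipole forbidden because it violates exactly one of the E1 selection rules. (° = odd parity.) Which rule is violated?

Initial level: S=3/2, L=4, J=5/2, parity even. Final level: S=3/2, L=2, J=7/2, parity odd.
Parity must change: even → odd — ok.
ΔS = 0: S: 3/2 → 3/2 — ok.
ΔL = 0, ±1 (not L=0↔0): L: 4 → 2, ΔL = -2 — fails.
ΔJ = 0, ±1 (not J=0↔0): J: 5/2 → 7/2, ΔJ = +1 — ok.

the ΔL = 0, ±1 rule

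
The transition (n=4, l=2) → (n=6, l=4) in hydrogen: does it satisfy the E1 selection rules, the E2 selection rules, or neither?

E2

Δl = 4 − 2 = +2; l_i + l_f = 6.
E1 (Δl = ±1): not satisfied.
E2 (Δl = 0,±2, l_i+l_f ≥ 2): satisfied.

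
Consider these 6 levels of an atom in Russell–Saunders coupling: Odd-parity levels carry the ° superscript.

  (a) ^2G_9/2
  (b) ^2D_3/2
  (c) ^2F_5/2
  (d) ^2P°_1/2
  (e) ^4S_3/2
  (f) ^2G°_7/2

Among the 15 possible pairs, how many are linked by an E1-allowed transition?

3

(a)–(b): forbidden (parity, ΔL, ΔJ).
(a)–(c): forbidden (parity, ΔJ).
(a)–(d): forbidden (ΔL, ΔJ).
(a)–(e): forbidden (parity, ΔS, ΔL, ΔJ).
(a)–(f): allowed.
(b)–(c): forbidden (parity).
(b)–(d): allowed.
(b)–(e): forbidden (parity, ΔS, ΔL).
(b)–(f): forbidden (ΔL, ΔJ).
(c)–(d): forbidden (ΔL, ΔJ).
(c)–(e): forbidden (parity, ΔS, ΔL).
(c)–(f): allowed.
(d)–(e): forbidden (ΔS).
(d)–(f): forbidden (parity, ΔL, ΔJ).
(e)–(f): forbidden (ΔS, ΔL, ΔJ).
Allowed pairs: 3 of 15.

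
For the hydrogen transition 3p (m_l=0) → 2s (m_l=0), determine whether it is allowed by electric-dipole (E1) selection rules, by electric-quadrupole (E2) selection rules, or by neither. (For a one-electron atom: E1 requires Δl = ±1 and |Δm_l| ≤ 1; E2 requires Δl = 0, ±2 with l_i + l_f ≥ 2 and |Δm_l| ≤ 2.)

Δl = 0 − 1 = -1; l_i + l_f = 1.
Δm_l = +0.
E1 (Δl = ±1, |Δm_l| ≤ 1): satisfied.
E2 (Δl = 0,±2, l_i+l_f ≥ 2, |Δm_l| ≤ 2): not satisfied.

E1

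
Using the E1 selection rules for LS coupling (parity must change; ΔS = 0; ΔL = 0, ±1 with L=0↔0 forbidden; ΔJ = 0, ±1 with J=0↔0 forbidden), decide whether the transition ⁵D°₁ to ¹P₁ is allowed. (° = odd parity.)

ΔJ = 0, ±1 (not J=0↔0): J: 1 → 1, ΔJ = +0 — ✓.
ΔS = 0: S: 2 → 0 — ✗.
Parity must change: odd → even — ✓.
ΔL = 0, ±1 (not L=0↔0): L: 2 → 1, ΔL = -1 — ✓.
Rule(s) violated: ΔS.

forbidden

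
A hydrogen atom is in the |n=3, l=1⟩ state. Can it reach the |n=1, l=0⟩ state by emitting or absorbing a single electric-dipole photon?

l: 1 → 0 (Δl = -1). Δl = ±1 ok.
All E1 selection rules are satisfied.

allowed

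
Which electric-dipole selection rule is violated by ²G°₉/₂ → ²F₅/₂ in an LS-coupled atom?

the ΔJ = 0, ±1 rule

Initial level: S=1/2, L=4, J=9/2, parity odd. Final level: S=1/2, L=3, J=5/2, parity even.
Parity must change: odd → even — ok.
ΔS = 0: S: 1/2 → 1/2 — ok.
ΔL = 0, ±1 (not L=0↔0): L: 4 → 3, ΔL = -1 — ok.
ΔJ = 0, ±1 (not J=0↔0): J: 9/2 → 5/2, ΔJ = -2 — fails.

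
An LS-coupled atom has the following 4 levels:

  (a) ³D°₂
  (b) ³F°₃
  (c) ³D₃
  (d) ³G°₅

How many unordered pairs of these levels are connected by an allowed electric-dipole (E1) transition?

(a)–(b): forbidden (parity).
(a)–(c): allowed.
(a)–(d): forbidden (parity, ΔL, ΔJ).
(b)–(c): allowed.
(b)–(d): forbidden (parity, ΔJ).
(c)–(d): forbidden (ΔL, ΔJ).
Allowed pairs: 2 of 6.

2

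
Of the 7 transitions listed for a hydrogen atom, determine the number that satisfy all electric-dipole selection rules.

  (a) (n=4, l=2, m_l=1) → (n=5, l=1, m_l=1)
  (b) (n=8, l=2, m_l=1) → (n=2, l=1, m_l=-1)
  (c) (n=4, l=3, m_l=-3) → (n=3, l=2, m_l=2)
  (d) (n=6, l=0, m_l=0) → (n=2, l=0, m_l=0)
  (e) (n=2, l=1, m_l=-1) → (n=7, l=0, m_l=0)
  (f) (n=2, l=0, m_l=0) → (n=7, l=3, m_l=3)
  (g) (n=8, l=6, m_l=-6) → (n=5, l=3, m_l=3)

2

(a) allowed
(b) forbidden — Δm_l = -2 (E1 requires Δm_l = 0, ±1)
(c) forbidden — Δm_l = +5 (E1 requires Δm_l = 0, ±1)
(d) forbidden — Δl = +0 (E1 requires Δl = ±1)
(e) allowed
(f) forbidden — Δl = +3 (E1 requires Δl = ±1); Δm_l = +3 (E1 requires Δm_l = 0, ±1)
(g) forbidden — Δl = -3 (E1 requires Δl = ±1); Δm_l = +9 (E1 requires Δm_l = 0, ±1)
Total allowed: 2 of 7.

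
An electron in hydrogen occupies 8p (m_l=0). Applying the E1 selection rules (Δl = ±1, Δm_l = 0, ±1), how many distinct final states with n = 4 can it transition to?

4

E1 requires Δl = ±1, so l_f ∈ {0, 2}; with 0 ≤ l_f ≤ n_f−1 = 3, the allowed l_f values are {0, 2}.
For l_f = 0: m_f ∈ {m_i−1, m_i, m_i+1} ∩ [−0, 0] = {0} → 1 state.
For l_f = 2: m_f ∈ {m_i−1, m_i, m_i+1} ∩ [−2, 2] = {-1, 0, 1} → 3 states.
Total: 4.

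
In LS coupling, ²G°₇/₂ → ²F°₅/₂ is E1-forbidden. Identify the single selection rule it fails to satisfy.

parity

Initial level: S=1/2, L=4, J=7/2, parity odd. Final level: S=1/2, L=3, J=5/2, parity odd.
Parity must change: odd → odd — violated.
ΔS = 0: S: 1/2 → 1/2 — satisfied.
ΔL = 0, ±1 (not L=0↔0): L: 4 → 3, ΔL = -1 — satisfied.
ΔJ = 0, ±1 (not J=0↔0): J: 7/2 → 5/2, ΔJ = -1 — satisfied.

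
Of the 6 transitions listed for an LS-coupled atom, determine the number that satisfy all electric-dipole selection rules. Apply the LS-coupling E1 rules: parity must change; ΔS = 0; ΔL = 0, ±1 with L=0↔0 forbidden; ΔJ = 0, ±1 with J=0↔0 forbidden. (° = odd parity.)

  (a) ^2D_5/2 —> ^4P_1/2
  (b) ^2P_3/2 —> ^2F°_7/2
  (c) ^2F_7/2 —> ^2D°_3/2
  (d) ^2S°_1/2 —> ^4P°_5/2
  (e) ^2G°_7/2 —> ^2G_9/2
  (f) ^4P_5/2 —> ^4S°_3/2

(a) forbidden (parity, ΔS, ΔJ fail)
(b) forbidden (ΔL, ΔJ fail)
(c) forbidden (ΔJ fails)
(d) forbidden (parity, ΔS, ΔJ fail)
(e) allowed
(f) allowed
Total allowed: 2 of 6.

2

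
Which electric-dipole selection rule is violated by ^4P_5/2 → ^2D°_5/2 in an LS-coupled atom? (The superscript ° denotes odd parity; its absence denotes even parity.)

the ΔS = 0 rule

Reading off the term symbols: S 3/2→1/2, L 1→2, J 5/2→5/2, parity even→odd.
Parity must change: even → odd — ok.
ΔL = 0, ±1 (not L=0↔0): L: 1 → 2, ΔL = +1 — ok.
ΔJ = 0, ±1 (not J=0↔0): J: 5/2 → 5/2, ΔJ = +0 — ok.
ΔS = 0: S: 3/2 → 1/2 — fails.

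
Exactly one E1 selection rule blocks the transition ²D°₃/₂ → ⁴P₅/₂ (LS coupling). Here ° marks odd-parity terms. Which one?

Parity must change: odd → even — satisfied.
ΔS = 0: S: 1/2 → 3/2 — violated.
ΔL = 0, ±1 (not L=0↔0): L: 2 → 1, ΔL = -1 — satisfied.
ΔJ = 0, ±1 (not J=0↔0): J: 3/2 → 5/2, ΔJ = +1 — satisfied.

the ΔS = 0 rule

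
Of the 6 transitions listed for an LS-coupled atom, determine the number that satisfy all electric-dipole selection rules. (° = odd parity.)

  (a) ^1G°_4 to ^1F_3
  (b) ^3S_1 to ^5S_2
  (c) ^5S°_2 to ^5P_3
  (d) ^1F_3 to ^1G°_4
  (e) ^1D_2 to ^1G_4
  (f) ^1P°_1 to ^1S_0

(a) allowed
(b) forbidden (parity, ΔS, ΔL fail)
(c) allowed
(d) allowed
(e) forbidden (parity, ΔL, ΔJ fail)
(f) allowed
Total allowed: 4 of 6.

4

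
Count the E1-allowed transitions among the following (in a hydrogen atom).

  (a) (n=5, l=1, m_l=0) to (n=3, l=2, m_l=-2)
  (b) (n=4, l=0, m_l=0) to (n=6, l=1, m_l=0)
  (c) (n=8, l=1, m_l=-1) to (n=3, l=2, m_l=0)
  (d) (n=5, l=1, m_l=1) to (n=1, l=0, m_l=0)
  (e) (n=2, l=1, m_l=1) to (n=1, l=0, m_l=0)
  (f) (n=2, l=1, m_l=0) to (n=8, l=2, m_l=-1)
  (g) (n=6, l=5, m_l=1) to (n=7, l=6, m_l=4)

(a) forbidden — Δm_l = -2 (E1 requires Δm_l = 0, ±1)
(b) allowed
(c) allowed
(d) allowed
(e) allowed
(f) allowed
(g) forbidden — Δm_l = +3 (E1 requires Δm_l = 0, ±1)
Total allowed: 5 of 7.

5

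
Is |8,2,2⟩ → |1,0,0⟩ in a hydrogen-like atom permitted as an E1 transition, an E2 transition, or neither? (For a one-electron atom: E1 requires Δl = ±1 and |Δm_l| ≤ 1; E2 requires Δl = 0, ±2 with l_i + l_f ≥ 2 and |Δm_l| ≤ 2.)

E2

Δl = 0 − 2 = -2; l_i + l_f = 2.
Δm_l = -2.
E1 (Δl = ±1, |Δm_l| ≤ 1): not satisfied.
E2 (Δl = 0,±2, l_i+l_f ≥ 2, |Δm_l| ≤ 2): satisfied.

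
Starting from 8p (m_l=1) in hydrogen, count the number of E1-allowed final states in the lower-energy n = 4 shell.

4

E1 requires Δl = ±1, so l_f ∈ {0, 2}; with 0 ≤ l_f ≤ n_f−1 = 3, the allowed l_f values are {0, 2}.
For l_f = 0: m_f ∈ {m_i−1, m_i, m_i+1} ∩ [−0, 0] = {0} → 1 state.
For l_f = 2: m_f ∈ {m_i−1, m_i, m_i+1} ∩ [−2, 2] = {0, 1, 2} → 3 states.
Total: 4.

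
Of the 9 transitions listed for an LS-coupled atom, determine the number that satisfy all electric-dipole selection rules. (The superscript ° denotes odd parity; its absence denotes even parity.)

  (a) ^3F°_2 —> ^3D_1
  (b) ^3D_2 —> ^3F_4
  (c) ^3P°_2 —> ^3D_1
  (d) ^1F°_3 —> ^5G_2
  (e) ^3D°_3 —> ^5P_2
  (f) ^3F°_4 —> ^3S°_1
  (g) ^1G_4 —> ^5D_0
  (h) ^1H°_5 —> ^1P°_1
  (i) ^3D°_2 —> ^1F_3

2

(a) allowed
(b) forbidden (parity, ΔJ fail)
(c) allowed
(d) forbidden (ΔS fails)
(e) forbidden (ΔS fails)
(f) forbidden (parity, ΔL, ΔJ fail)
(g) forbidden (parity, ΔS, ΔL, ΔJ fail)
(h) forbidden (parity, ΔL, ΔJ fail)
(i) forbidden (ΔS fails)
Total allowed: 2 of 9.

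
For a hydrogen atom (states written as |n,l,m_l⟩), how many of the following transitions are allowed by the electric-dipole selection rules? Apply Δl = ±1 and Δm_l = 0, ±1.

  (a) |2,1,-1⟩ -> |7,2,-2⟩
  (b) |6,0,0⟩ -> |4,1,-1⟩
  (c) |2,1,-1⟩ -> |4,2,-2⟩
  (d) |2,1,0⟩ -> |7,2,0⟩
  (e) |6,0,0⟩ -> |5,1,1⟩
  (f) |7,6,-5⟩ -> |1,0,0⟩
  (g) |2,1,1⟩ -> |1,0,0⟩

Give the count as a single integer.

6

(a) allowed
(b) allowed
(c) allowed
(d) allowed
(e) allowed
(f) forbidden — Δl = -6 (E1 requires Δl = ±1); Δm_l = +5 (E1 requires Δm_l = 0, ±1)
(g) allowed
Total allowed: 6 of 7.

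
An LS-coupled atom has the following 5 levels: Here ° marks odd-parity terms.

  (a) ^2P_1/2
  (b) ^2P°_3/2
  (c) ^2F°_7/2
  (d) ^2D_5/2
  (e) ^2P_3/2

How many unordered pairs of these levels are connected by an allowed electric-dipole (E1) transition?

(a)–(b): allowed.
(a)–(c): forbidden (ΔL, ΔJ).
(a)–(d): forbidden (parity, ΔJ).
(a)–(e): forbidden (parity).
(b)–(c): forbidden (parity, ΔL, ΔJ).
(b)–(d): allowed.
(b)–(e): allowed.
(c)–(d): allowed.
(c)–(e): forbidden (ΔL, ΔJ).
(d)–(e): forbidden (parity).
Allowed pairs: 4 of 10.

4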